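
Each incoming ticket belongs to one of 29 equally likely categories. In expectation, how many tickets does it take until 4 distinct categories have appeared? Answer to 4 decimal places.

4.2252

With k distinct categories already seen, the next new one arrives after an expected 29/(29-k) tickets.
Sum over k = 0,...,3: E = 29/29 + 29/28 + 29/27 + 29/26 = 4.22517.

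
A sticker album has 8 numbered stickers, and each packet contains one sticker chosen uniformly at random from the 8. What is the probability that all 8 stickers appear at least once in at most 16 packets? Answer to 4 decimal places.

Let A_i be the event that sticker i is missing after 16 packets. By inclusion–exclusion on the A_i,
P(all seen) = Σ_{j=0}^{8} (-1)^j C(8,j)((8-j)/8)^16
= 1.00000 - 0.94454 + 0.28063 - 0.03036 + 0.00107 - 0.00001 + 0.00000 - 0.00000 + 0.00000
= 0.30680.

0.3068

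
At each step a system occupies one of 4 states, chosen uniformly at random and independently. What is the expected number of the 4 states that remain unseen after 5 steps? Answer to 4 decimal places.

For each state, P(unseen after 5) = (3/4)^5 = 0.23730.
By linearity of expectation, E[unseen] = 4·(3/4)^5 = 0.94922.

0.9492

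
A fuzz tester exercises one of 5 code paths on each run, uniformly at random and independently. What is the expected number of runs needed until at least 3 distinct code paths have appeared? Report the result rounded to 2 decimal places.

3.92

Going from k to k+1 distinct takes a geometric number of runs with mean 5/(5-k).
Sum over k = 0,...,2: E = 5/5 + 5/4 + 5/3 = 3.917.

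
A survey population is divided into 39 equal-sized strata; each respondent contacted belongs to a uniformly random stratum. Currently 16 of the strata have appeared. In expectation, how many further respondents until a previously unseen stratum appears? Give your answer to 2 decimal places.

The number of respondents until the next new stratum is geometric with success probability 23/39, so its mean is 39/23.
E = 39/23 = 1.696.

1.70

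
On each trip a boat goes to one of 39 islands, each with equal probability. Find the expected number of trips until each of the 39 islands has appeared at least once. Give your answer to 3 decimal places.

165.888

The wait to go from k to k+1 distinct islands is geometric with mean 39/(39-k).
E[T] = 39/39 + 39/38 + 39/37 + ... + 39/2 + 39/1 = 39·H_{39}.
H_{39} = 4.2535, so E[T] = 165.8882.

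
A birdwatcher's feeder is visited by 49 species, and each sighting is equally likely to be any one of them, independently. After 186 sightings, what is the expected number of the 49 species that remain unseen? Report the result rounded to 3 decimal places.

For each species, P(unseen after 186) = (48/49)^186 = 0.0216.
By linearity of expectation, E[unseen] = 49·(48/49)^186 = 1.0583.

1.058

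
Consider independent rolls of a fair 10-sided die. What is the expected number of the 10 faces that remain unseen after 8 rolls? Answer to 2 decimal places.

4.30

For each face, P(unseen after 8) = (9/10)^8 = 0.430.
By linearity of expectation, E[unseen] = 10·(9/10)^8 = 4.305.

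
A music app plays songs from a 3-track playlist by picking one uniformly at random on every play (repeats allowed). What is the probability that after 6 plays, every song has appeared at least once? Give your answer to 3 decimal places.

By inclusion–exclusion over which songs are missing,
P(all seen) = Σ_{j=0}^{3} (-1)^j C(3,j)((3-j)/3)^6
= 1.0000 - 0.2634 + 0.0041 - 0.0000
= 0.7407.

0.741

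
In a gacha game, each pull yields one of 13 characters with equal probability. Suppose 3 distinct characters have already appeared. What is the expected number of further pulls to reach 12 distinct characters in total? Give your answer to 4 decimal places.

25.0766

With k distinct characters already seen, the next new one takes an expected 13/(13-k) pulls.
Sum over k = 3,...,11: E = 13/10 + 13/9 + 13/8 + ... + 13/3 + 13/2 = 25.07659.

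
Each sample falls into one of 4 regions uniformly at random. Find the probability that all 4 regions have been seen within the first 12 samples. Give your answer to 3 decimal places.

By inclusion–exclusion over which regions are missing,
P(all seen) = Σ_{j=0}^{4} (-1)^j C(4,j)((4-j)/4)^12
= 1.0000 - 0.1267 + 0.0015 - 0.0000 + 0.0000
= 0.8748.

0.875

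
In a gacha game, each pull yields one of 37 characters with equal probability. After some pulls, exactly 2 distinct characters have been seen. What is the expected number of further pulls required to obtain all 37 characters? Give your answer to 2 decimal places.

153.43

With k distinct characters already seen, the next new one takes an expected 37/(37-k) pulls.
Sum over k = 2,...,36: E = 37/35 + 37/34 + 37/33 + ... + 37/2 + 37/1 = 153.431.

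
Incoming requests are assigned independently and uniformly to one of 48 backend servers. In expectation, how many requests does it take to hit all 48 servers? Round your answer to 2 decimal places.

After k distinct servers have appeared, the next request gives a new one with probability (48-k)/48, so the expected wait for the (k+1)-th is 48/(48-k).
E[T] = 48/48 + 48/47 + 48/46 + ... + 48/2 + 48/1 = 48·H_{48}.
H_{48} = 4.459, so E[T] = 214.022.

214.02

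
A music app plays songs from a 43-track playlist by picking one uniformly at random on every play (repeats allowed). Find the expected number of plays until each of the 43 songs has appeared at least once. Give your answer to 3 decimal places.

After k distinct songs have appeared, the next play gives a new one with probability (43-k)/43, so the expected wait for the (k+1)-th is 43/(43-k).
E[T] = 43/43 + 43/42 + 43/41 + ... + 43/2 + 43/1 = 43·H_{43}.
H_{43} = 4.3500, so E[T] = 187.0499.

187.050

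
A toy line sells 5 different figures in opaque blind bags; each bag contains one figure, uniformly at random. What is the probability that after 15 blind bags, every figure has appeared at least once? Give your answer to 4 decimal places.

0.8288

By inclusion–exclusion over which figures are missing,
P(all seen) = Σ_{j=0}^{5} (-1)^j C(5,j)((5-j)/5)^15
= 1.00000 - 0.17592 + 0.00470 - 0.00001 + 0.00000 - 0.00000
= 0.82877.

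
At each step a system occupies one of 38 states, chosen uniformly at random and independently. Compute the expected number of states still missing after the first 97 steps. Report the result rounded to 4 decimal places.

2.8598

For each state, P(unseen after 97) = (37/38)^97 = 0.07526.
By linearity of expectation, E[unseen] = 38·(37/38)^97 = 2.85984.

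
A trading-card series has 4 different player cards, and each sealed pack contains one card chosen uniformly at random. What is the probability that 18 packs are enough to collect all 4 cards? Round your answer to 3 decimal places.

0.977

Let A_i be the event that card i is missing after 18 packs. By inclusion–exclusion on the A_i,
P(all seen) = Σ_{j=0}^{4} (-1)^j C(4,j)((4-j)/4)^18
= 1.0000 - 0.0226 + 0.0000 - 0.0000 + 0.0000
= 0.9775.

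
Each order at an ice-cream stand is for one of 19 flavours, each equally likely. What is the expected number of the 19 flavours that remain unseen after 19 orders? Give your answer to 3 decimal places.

For each flavour, P(unseen after 19) = (18/19)^19 = 0.3580.
By linearity of expectation, E[unseen] = 19·(18/19)^19 = 6.8016.

6.802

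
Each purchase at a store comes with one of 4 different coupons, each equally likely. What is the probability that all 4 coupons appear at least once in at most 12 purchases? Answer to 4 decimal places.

0.8748

By inclusion–exclusion over which coupons are missing,
P(all seen) = Σ_{j=0}^{4} (-1)^j C(4,j)((4-j)/4)^12
= 1.00000 - 0.12671 + 0.00146 - 0.00000 + 0.00000
= 0.87476.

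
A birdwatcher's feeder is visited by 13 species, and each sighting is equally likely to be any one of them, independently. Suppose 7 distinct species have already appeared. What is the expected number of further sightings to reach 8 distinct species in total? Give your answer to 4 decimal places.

2.1667

The wait to go from k to k+1 distinct species is geometric with mean 13/(13-k).
Only the k = 7 term is needed: E = 13/6 = 2.16667.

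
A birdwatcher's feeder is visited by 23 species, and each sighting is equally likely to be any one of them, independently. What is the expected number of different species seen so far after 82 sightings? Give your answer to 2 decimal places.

22.40

For each species, P(seen in 82 sightings) = 1 - (22/23)^82 = 0.974.
By linearity of expectation, E[distinct seen] = 23·(1 - (22/23)^82) = 22.399.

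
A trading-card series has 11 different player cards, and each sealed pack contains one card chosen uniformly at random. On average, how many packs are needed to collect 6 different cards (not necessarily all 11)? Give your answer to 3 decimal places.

8.102

Going from k to k+1 distinct takes a geometric number of packs with mean 11/(11-k).
Sum over k = 0,...,5: E = 11/11 + 11/10 + 11/9 + 11/8 + 11/7 + 11/6 = 8.1020.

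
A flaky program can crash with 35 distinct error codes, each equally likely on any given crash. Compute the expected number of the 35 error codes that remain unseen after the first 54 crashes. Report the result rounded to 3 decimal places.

For each error code, P(unseen after 54) = (34/35)^54 = 0.2090.
By linearity of expectation, E[unseen] = 35·(34/35)^54 = 7.3157.

7.316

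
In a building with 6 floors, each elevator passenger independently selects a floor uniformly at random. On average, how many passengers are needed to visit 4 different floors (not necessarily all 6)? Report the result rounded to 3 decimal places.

With k distinct floors already seen, the next new one arrives after an expected 6/(6-k) passengers.
Sum over k = 0,...,3: E = 6/6 + 6/5 + 6/4 + 6/3 = 5.7000.

5.700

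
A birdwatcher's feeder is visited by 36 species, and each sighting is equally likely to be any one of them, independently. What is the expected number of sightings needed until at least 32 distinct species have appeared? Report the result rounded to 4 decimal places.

Going from k to k+1 distinct takes a geometric number of sightings with mean 36/(36-k).
Sum over k = 0,...,31: E = 36/36 + 36/35 + 36/34 + ... + 36/6 + 36/5 = 75.28413.

75.2841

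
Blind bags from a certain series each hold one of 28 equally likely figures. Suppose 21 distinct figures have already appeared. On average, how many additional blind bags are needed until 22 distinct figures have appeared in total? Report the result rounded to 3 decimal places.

4.000

The wait to go from k to k+1 distinct figures is geometric with mean 28/(28-k).
Only the k = 21 term is needed: E = 28/7 = 4.0000.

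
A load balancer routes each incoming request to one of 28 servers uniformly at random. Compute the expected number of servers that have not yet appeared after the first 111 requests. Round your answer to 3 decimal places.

0.494

For each server, P(unseen after 111) = (27/28)^111 = 0.0177.
By linearity of expectation, E[unseen] = 28·(27/28)^111 = 0.4943.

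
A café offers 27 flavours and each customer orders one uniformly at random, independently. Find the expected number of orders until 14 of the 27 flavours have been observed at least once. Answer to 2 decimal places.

Going from k to k+1 distinct takes a geometric number of orders with mean 27/(27-k).
Sum over k = 0,...,13: E = 27/27 + 27/26 + 27/25 + ... + 27/15 + 27/14 = 19.206.

19.21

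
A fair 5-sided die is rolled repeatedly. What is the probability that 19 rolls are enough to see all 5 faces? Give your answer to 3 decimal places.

0.929

Let A_i be the event that face i is missing after 19 rolls. By inclusion–exclusion on the A_i,
P(all seen) = Σ_{j=0}^{5} (-1)^j C(5,j)((5-j)/5)^19
= 1.0000 - 0.0721 + 0.0006 - 0.0000 + 0.0000 - 0.0000
= 0.9286.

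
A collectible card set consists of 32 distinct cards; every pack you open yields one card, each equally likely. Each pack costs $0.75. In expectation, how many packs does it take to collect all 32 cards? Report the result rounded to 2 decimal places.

After k distinct cards have appeared, the next pack gives a new one with probability (32-k)/32, so the expected wait for the (k+1)-th is 32/(32-k).
E[T] = 32/32 + 32/31 + 32/30 + ... + 32/2 + 32/1 = 32·H_{32}.
H_{32} = 4.058, so E[T] = 129.872.

129.87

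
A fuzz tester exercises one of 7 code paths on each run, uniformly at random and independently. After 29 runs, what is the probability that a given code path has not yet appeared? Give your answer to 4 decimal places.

0.0114

On each run the fixed code path fails to appear with probability 6/7.
P(still missing after 29) = (6/7)^29 = 0.01144.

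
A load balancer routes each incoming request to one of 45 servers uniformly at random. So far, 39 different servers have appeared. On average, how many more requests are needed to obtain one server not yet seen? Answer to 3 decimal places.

Each request yields a new server with probability (45-39)/45 = 6/45, so the wait is geometric with mean 45/6.
E = 45/6 = 7.5000.

7.500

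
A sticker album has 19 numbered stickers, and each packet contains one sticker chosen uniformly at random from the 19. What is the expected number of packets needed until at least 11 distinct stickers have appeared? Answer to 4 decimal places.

15.7678

With k distinct stickers already seen, the next new one arrives after an expected 19/(19-k) packets.
Sum over k = 0,...,10: E = 19/19 + 19/18 + 19/17 + ... + 19/10 + 19/9 = 15.76777.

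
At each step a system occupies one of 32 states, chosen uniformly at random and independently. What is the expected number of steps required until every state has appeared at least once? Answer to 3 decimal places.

129.872

The wait to go from k to k+1 distinct states is geometric with mean 32/(32-k).
E[T] = 32/32 + 32/31 + 32/30 + ... + 32/2 + 32/1 = 32·H_{32}.
H_{32} = 4.0585, so E[T] = 129.8718.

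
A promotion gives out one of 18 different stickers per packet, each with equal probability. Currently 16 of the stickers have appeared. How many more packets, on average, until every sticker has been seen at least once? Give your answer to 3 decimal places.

From k distinct to k+1 distinct takes on average 18/(18-k) packets.
Sum over k = 16,...,17: E = 18/2 + 18/1 = 27.0000.

27.000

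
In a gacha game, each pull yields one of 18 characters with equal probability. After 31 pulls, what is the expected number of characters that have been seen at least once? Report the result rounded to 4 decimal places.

14.9399

For each character, P(seen in 31 pulls) = 1 - (17/18)^31 = 0.82999.
By linearity of expectation, E[distinct seen] = 18·(1 - (17/18)^31) = 14.93986.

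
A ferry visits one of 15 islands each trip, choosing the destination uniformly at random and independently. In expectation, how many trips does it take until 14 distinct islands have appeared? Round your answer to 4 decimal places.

With k distinct islands already seen, the next new one arrives after an expected 15/(15-k) trips.
Sum over k = 0,...,13: E = 15/15 + 15/14 + 15/13 + ... + 15/3 + 15/2 = 34.77343.

34.7734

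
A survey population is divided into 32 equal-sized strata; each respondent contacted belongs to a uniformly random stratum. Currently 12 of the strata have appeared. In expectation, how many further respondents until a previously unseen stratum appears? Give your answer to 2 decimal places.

1.60

Each respondent yields a new stratum with probability (32-12)/32 = 20/32, so the wait is geometric with mean 32/20.
E = 32/20 = 1.600.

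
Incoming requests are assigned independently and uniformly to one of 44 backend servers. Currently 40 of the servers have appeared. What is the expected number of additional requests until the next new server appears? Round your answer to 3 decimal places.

11.000

Each request yields a new server with probability (44-40)/44 = 4/44, so the wait is geometric with mean 44/4.
E = 44/4 = 11.0000.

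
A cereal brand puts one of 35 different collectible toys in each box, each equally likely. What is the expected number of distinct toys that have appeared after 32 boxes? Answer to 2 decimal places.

21.16

For each toy, P(seen in 32 boxes) = 1 - (34/35)^32 = 0.604.
By linearity of expectation, E[distinct seen] = 35·(1 - (34/35)^32) = 21.157.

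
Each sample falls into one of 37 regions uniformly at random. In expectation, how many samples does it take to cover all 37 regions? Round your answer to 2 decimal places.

155.46

The wait to go from k to k+1 distinct regions is geometric with mean 37/(37-k).
E[T] = 37/37 + 37/36 + 37/35 + ... + 37/2 + 37/1 = 37·H_{37}.
H_{37} = 4.202, so E[T] = 155.459.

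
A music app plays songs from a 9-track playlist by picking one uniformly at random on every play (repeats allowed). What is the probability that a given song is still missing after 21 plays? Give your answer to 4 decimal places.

On each play the fixed song fails to appear with probability 8/9.
P(still missing after 21) = (8/9)^21 = 0.08429.

0.0843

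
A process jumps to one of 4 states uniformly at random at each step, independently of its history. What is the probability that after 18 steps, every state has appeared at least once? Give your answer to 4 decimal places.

By inclusion–exclusion over which states are missing,
P(all seen) = Σ_{j=0}^{4} (-1)^j C(4,j)((4-j)/4)^18
= 1.00000 - 0.02255 + 0.00002 - 0.00000 + 0.00000
= 0.97747.

0.9775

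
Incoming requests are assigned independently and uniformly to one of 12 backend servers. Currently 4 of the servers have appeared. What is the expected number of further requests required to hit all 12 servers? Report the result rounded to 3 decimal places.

32.614

With k distinct servers already seen, the next new one takes an expected 12/(12-k) requests.
Sum over k = 4,...,11: E = 12/8 + 12/7 + 12/6 + ... + 12/2 + 12/1 = 32.6143.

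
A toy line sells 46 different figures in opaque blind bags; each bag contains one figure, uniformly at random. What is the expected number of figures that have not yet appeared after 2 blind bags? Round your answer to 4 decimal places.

For each figure, P(unseen after 2) = (45/46)^2 = 0.95699.
By linearity of expectation, E[unseen] = 46·(45/46)^2 = 44.02174.

44.0217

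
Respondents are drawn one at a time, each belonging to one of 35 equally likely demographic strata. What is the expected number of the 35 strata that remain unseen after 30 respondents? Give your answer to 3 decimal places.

For each stratum, P(unseen after 30) = (34/35)^30 = 0.4191.
By linearity of expectation, E[unseen] = 35·(34/35)^30 = 14.6688.

14.669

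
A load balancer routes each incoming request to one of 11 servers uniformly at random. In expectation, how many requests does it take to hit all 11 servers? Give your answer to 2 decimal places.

33.22

The wait to go from k to k+1 distinct servers is geometric with mean 11/(11-k).
E[T] = 11/11 + 11/10 + 11/9 + ... + 11/2 + 11/1 = 11·H_{11}.
H_{11} = 3.020, so E[T] = 33.219.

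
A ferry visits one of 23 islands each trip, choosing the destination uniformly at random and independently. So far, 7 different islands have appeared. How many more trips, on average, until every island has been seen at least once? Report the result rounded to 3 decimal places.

From k distinct to k+1 distinct takes on average 23/(23-k) trips.
Sum over k = 7,...,22: E = 23/16 + 23/15 + 23/14 + ... + 23/2 + 23/1 = 77.7568.

77.757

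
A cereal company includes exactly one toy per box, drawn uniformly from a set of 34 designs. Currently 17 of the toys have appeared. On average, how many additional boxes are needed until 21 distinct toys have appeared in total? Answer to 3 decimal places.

8.820

With k distinct toys already seen, the next new one takes an expected 34/(34-k) boxes.
Sum over k = 17,...,20: E = 34/17 + 34/16 + 34/15 + 34/14 = 8.8202.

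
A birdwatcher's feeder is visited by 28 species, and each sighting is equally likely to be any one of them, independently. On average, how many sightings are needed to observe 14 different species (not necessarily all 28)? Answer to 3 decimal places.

18.917

With k distinct species already seen, the next new one arrives after an expected 28/(28-k) sightings.
Sum over k = 0,...,13: E = 28/28 + 28/27 + 28/26 + ... + 28/16 + 28/15 = 18.9170.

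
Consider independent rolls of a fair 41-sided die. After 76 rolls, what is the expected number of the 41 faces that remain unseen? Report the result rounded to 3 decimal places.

For each face, P(unseen after 76) = (40/41)^76 = 0.1531.
By linearity of expectation, E[unseen] = 41·(40/41)^76 = 6.2773.

6.277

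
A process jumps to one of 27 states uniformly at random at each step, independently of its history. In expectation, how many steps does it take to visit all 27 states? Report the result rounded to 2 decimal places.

After k distinct states have appeared, the next step gives a new one with probability (27-k)/27, so the expected wait for the (k+1)-th is 27/(27-k).
E[T] = 27/27 + 27/26 + 27/25 + ... + 27/2 + 27/1 = 27·H_{27}.
H_{27} = 3.891, so E[T] = 105.069.

105.07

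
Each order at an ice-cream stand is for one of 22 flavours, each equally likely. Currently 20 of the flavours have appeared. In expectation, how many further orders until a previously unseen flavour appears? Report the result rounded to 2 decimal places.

11.00

The number of orders until the next new flavour is geometric with success probability 2/22, so its mean is 22/2.
E = 22/2 = 11.000.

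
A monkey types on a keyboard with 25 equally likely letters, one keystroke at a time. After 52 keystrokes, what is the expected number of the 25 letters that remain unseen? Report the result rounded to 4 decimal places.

2.9926

For each letter, P(unseen after 52) = (24/25)^52 = 0.11970.
By linearity of expectation, E[unseen] = 25·(24/25)^52 = 2.99257.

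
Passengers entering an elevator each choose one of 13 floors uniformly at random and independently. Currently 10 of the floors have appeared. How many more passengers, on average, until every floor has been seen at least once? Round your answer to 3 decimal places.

23.833

The wait to go from k to k+1 distinct floors is geometric with mean 13/(13-k).
Sum over k = 10,...,12: E = 13/3 + 13/2 + 13/1 = 23.8333.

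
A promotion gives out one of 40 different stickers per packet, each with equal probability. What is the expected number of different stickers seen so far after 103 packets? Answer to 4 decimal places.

For each sticker, P(seen in 103 packets) = 1 - (39/40)^103 = 0.92630.
By linearity of expectation, E[distinct seen] = 40·(1 - (39/40)^103) = 37.05195.

37.0519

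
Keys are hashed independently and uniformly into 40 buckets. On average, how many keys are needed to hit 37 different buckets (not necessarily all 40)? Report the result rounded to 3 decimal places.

97.808

With k distinct buckets already seen, the next new one arrives after an expected 40/(40-k) keys.
Sum over k = 0,...,36: E = 40/40 + 40/39 + 40/38 + ... + 40/5 + 40/4 = 97.8084.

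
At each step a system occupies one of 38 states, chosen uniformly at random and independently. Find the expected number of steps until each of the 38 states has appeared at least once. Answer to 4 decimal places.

The wait to go from k to k+1 distinct states is geometric with mean 38/(38-k).
E[T] = 38/38 + 38/37 + 38/36 + ... + 38/2 + 38/1 = 38·H_{38}.
H_{38} = 4.22790, so E[T] = 160.66028.

160.6603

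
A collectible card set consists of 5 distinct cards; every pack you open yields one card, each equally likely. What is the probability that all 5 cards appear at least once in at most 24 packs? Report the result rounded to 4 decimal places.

By inclusion–exclusion over which cards are missing,
P(all seen) = Σ_{j=0}^{5} (-1)^j C(5,j)((5-j)/5)^24
= 1.00000 - 0.02361 + 0.00005 - 0.00000 + 0.00000 - 0.00000
= 0.97644.

0.9764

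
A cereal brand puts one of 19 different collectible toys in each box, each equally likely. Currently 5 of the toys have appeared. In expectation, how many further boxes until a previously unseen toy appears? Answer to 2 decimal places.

1.36

The number of boxes until the next new toy is geometric with success probability 14/19, so its mean is 19/14.
E = 19/14 = 1.357.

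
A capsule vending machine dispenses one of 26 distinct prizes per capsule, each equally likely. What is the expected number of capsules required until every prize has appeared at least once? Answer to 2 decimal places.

The wait to go from k to k+1 distinct prizes is geometric with mean 26/(26-k).
E[T] = 26/26 + 26/25 + 26/24 + ... + 26/2 + 26/1 = 26·H_{26}.
H_{26} = 3.854, so E[T] = 100.215.

100.21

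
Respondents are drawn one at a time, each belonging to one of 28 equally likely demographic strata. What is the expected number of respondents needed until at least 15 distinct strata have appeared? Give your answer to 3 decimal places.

Going from k to k+1 distinct takes a geometric number of respondents with mean 28/(28-k).
Sum over k = 0,...,14: E = 28/28 + 28/27 + 28/26 + ... + 28/15 + 28/14 = 20.9170.

20.917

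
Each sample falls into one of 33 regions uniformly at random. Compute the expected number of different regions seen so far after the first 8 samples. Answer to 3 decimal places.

7.201

For each region, P(seen in 8 samples) = 1 - (32/33)^8 = 0.2182.
By linearity of expectation, E[distinct seen] = 33·(1 - (32/33)^8) = 7.2010.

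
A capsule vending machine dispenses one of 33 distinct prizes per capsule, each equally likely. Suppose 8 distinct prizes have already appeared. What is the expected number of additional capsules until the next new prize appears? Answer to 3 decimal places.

1.320

Each capsule yields a new prize with probability (33-8)/33 = 25/33, so the wait is geometric with mean 33/25.
E = 33/25 = 1.3200.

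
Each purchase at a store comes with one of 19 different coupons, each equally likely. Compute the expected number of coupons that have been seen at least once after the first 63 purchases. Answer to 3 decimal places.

18.370

For each coupon, P(seen in 63 purchases) = 1 - (18/19)^63 = 0.9668.
By linearity of expectation, E[distinct seen] = 19·(1 - (18/19)^63) = 18.3698.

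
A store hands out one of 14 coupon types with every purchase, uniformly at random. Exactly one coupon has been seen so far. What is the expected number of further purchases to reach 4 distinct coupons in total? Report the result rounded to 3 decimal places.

3.516

From k distinct to k+1 distinct takes on average 14/(14-k) purchases.
Sum over k = 1,...,3: E = 14/13 + 14/12 + 14/11 = 3.5163.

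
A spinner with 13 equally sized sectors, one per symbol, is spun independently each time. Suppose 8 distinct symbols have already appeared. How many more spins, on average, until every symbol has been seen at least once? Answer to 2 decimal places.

The wait to go from k to k+1 distinct symbols is geometric with mean 13/(13-k).
Sum over k = 8,...,12: E = 13/5 + 13/4 + 13/3 + 13/2 + 13/1 = 29.683.

29.68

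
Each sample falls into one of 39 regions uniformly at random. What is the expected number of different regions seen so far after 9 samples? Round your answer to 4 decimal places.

For each region, P(seen in 9 samples) = 1 - (38/39)^9 = 0.20846.
By linearity of expectation, E[distinct seen] = 39·(1 - (38/39)^9) = 8.13008.

8.1301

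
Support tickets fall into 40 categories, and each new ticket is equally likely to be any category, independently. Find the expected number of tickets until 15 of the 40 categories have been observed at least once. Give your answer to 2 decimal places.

With k distinct categories already seen, the next new one arrives after an expected 40/(40-k) tickets.
Sum over k = 0,...,14: E = 40/40 + 40/39 + 40/38 + ... + 40/27 + 40/26 = 18.503.

18.50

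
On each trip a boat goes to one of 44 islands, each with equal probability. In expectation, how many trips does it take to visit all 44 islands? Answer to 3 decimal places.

192.400

The wait to go from k to k+1 distinct islands is geometric with mean 44/(44-k).
E[T] = 44/44 + 44/43 + 44/42 + ... + 44/2 + 44/1 = 44·H_{44}.
H_{44} = 4.3727, so E[T] = 192.3999.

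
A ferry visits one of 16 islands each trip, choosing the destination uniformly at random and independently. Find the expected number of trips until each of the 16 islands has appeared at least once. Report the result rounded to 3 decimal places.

54.092

After k distinct islands have appeared, the next trip gives a new one with probability (16-k)/16, so the expected wait for the (k+1)-th is 16/(16-k).
E[T] = 16/16 + 16/15 + 16/14 + ... + 16/2 + 16/1 = 16·H_{16}.
H_{16} = 3.3807, so E[T] = 54.0917.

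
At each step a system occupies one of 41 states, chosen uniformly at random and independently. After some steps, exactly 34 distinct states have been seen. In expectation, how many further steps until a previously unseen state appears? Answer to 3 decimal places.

5.857

Each step yields a new state with probability (41-34)/41 = 7/41, so the wait is geometric with mean 41/7.
E = 41/7 = 5.8571.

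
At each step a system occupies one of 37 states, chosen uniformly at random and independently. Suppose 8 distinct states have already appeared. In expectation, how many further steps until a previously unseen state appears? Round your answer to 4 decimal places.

1.2759

The number of steps until the next new state is geometric with success probability 29/37, so its mean is 37/29.
E = 37/29 = 1.27586.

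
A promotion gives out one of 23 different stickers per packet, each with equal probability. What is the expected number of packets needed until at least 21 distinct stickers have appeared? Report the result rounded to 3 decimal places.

With k distinct stickers already seen, the next new one arrives after an expected 23/(23-k) packets.
Sum over k = 0,...,20: E = 23/23 + 23/22 + 23/21 + ... + 23/4 + 23/3 = 51.3887.

51.389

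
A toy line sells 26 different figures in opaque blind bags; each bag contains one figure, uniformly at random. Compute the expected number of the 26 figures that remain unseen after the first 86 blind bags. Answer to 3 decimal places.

For each figure, P(unseen after 86) = (25/26)^86 = 0.0343.
By linearity of expectation, E[unseen] = 26·(25/26)^86 = 0.8915.

0.891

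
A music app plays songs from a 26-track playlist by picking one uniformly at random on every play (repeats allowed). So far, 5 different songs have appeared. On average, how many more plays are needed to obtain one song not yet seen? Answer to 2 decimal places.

1.24

The number of plays until the next new song is geometric with success probability 21/26, so its mean is 26/21.
E = 26/21 = 1.238.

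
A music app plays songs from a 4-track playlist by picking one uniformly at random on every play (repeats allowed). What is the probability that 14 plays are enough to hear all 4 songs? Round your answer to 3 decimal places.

Let A_i be the event that song i is missing after 14 plays. By inclusion–exclusion on the A_i,
P(all seen) = Σ_{j=0}^{4} (-1)^j C(4,j)((4-j)/4)^14
= 1.0000 - 0.0713 + 0.0004 - 0.0000 + 0.0000
= 0.9291.

0.929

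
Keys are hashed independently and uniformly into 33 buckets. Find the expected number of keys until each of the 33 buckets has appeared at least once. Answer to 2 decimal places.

The wait to go from k to k+1 distinct buckets is geometric with mean 33/(33-k).
E[T] = 33/33 + 33/32 + 33/31 + ... + 33/2 + 33/1 = 33·H_{33}.
H_{33} = 4.089, so E[T] = 134.930.

134.93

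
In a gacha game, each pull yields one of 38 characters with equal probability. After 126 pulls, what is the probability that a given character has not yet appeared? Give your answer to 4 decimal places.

Each pull misses the fixed character with probability (38-1)/38 = 37/38, independently.
P(still missing after 126) = (37/38)^126 = 0.03473.

0.0347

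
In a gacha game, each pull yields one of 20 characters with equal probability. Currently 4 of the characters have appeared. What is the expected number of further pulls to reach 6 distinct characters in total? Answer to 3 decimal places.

2.583

With k distinct characters already seen, the next new one takes an expected 20/(20-k) pulls.
Sum over k = 4,...,5: E = 20/16 + 20/15 = 2.5833.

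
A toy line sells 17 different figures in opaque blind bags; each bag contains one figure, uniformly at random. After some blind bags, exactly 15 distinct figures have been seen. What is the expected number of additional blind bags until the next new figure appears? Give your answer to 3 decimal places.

8.500

The number of blind bags until the next new figure is geometric with success probability 2/17, so its mean is 17/2.
E = 17/2 = 8.5000.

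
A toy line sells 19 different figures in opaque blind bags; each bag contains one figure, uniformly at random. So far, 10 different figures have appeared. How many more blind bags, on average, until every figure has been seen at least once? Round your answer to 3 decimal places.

With k distinct figures already seen, the next new one takes an expected 19/(19-k) blind bags.
Sum over k = 10,...,18: E = 19/9 + 19/8 + 19/7 + ... + 19/2 + 19/1 = 53.7504.

53.750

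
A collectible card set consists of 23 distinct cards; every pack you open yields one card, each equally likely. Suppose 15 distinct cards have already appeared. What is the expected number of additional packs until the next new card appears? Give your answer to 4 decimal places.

2.8750

Each pack yields a new card with probability (23-15)/23 = 8/23, so the wait is geometric with mean 23/8.
E = 23/8 = 2.87500.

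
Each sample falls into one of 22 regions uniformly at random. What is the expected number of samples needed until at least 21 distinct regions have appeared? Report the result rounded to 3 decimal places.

With k distinct regions already seen, the next new one arrives after an expected 22/(22-k) samples.
Sum over k = 0,...,20: E = 22/22 + 22/21 + 22/20 + ... + 22/3 + 22/2 = 59.1979.

59.198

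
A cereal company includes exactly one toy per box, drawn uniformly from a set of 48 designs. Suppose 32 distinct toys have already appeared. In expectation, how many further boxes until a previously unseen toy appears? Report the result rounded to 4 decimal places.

3.0000

Each box yields a new toy with probability (48-32)/48 = 16/48, so the wait is geometric with mean 48/16.
E = 48/16 = 3.00000.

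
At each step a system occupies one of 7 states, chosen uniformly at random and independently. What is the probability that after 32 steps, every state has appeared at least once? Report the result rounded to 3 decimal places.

0.950

Let A_i be the event that state i is missing after 32 steps. By inclusion–exclusion on the A_i,
P(all seen) = Σ_{j=0}^{7} (-1)^j C(7,j)((7-j)/7)^32
= 1.0000 - 0.0504 + 0.0004 - 0.0000 + 0.0000 - 0.0000 + 0.0000 - 0.0000
= 0.9500.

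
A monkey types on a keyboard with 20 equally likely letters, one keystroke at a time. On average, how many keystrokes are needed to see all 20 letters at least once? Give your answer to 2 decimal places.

Split into phases: going from k distinct to k+1 distinct takes on average 20/(20-k) keystrokes.
E[T] = 20/20 + 20/19 + 20/18 + ... + 20/2 + 20/1 = 20·H_{20}.
H_{20} = 3.598, so E[T] = 71.955.

71.95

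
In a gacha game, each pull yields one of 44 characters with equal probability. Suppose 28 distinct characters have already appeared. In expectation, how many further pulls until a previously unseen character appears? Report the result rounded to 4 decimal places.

2.7500

The number of pulls until the next new character is geometric with success probability 16/44, so its mean is 44/16.
E = 44/16 = 2.75000.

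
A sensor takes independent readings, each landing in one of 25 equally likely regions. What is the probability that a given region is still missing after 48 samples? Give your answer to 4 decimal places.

On each sample the fixed region fails to appear with probability 24/25.
P(still missing after 48) = (24/25)^48 = 0.14094.

0.1409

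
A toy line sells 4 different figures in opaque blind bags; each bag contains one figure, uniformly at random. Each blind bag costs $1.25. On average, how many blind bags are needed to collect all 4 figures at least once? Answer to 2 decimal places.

Split into phases: going from k distinct to k+1 distinct takes on average 4/(4-k) blind bags.
E[T] = 4/4 + 4/3 + 4/2 + 4/1 = 4·H_{4}.
H_{4} = 2.083, so E[T] = 8.333.

8.33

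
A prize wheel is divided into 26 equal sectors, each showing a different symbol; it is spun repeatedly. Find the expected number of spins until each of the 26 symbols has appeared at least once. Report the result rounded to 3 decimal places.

100.215

The wait to go from k to k+1 distinct symbols is geometric with mean 26/(26-k).
E[T] = 26/26 + 26/25 + 26/24 + ... + 26/2 + 26/1 = 26·H_{26}.
H_{26} = 3.8544, so E[T] = 100.2149.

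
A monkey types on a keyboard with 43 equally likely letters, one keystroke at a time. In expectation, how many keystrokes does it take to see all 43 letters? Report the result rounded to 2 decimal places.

187.05

Split into phases: going from k distinct to k+1 distinct takes on average 43/(43-k) keystrokes.
E[T] = 43/43 + 43/42 + 43/41 + ... + 43/2 + 43/1 = 43·H_{43}.
H_{43} = 4.350, so E[T] = 187.050.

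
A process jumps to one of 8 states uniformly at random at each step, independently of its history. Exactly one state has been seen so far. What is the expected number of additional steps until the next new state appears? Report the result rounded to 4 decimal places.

1.1429

The number of steps until the next new state is geometric with success probability 7/8, so its mean is 8/7.
E = 8/7 = 1.14286.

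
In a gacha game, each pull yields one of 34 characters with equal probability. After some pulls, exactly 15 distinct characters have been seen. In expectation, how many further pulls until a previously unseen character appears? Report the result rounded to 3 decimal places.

1.789

The number of pulls until the next new character is geometric with success probability 19/34, so its mean is 34/19.
E = 34/19 = 1.7895.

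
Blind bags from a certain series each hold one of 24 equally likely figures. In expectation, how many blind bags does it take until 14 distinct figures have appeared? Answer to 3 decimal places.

20.328

Going from k to k+1 distinct takes a geometric number of blind bags with mean 24/(24-k).
Sum over k = 0,...,13: E = 24/24 + 24/23 + 24/22 + ... + 24/12 + 24/11 = 20.3278.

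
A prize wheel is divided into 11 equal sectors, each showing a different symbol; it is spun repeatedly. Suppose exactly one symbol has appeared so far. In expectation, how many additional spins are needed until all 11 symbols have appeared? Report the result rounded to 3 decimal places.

The wait to go from k to k+1 distinct symbols is geometric with mean 11/(11-k).
Sum over k = 1,...,10: E = 11/10 + 11/9 + 11/8 + ... + 11/2 + 11/1 = 32.2187.

32.219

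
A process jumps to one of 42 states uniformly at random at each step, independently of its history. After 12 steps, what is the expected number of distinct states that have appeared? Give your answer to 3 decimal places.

10.547

For each state, P(seen in 12 steps) = 1 - (41/42)^12 = 0.2511.
By linearity of expectation, E[distinct seen] = 42·(1 - (41/42)^12) = 10.5469.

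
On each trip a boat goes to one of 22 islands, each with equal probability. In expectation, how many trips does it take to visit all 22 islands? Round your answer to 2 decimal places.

Split into phases: going from k distinct to k+1 distinct takes on average 22/(22-k) trips.
E[T] = 22/22 + 22/21 + 22/20 + ... + 22/2 + 22/1 = 22·H_{22}.
H_{22} = 3.691, so E[T] = 81.198.

81.20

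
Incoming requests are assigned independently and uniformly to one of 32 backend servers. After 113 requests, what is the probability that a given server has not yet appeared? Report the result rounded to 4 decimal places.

0.0277

Each request misses the fixed server with probability (32-1)/32 = 31/32, independently.
P(still missing after 113) = (31/32)^113 = 0.02766.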